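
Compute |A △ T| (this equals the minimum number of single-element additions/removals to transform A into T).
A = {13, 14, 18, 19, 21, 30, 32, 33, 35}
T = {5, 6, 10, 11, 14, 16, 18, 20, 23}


Set A = {13, 14, 18, 19, 21, 30, 32, 33, 35}
Set T = {5, 6, 10, 11, 14, 16, 18, 20, 23}
Elements to remove from A (in A, not in T): {13, 19, 21, 30, 32, 33, 35} → 7 removals
Elements to add to A (in T, not in A): {5, 6, 10, 11, 16, 20, 23} → 7 additions
Total edits = 7 + 7 = 14

14


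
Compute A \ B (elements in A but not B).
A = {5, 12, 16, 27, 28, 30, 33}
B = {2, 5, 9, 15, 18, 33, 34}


Set A = {5, 12, 16, 27, 28, 30, 33}
Set B = {2, 5, 9, 15, 18, 33, 34}
A \ B includes elements in A that are not in B.
Check each element of A:
5 (in B, remove), 12 (not in B, keep), 16 (not in B, keep), 27 (not in B, keep), 28 (not in B, keep), 30 (not in B, keep), 33 (in B, remove)
A \ B = {12, 16, 27, 28, 30}

{12, 16, 27, 28, 30}


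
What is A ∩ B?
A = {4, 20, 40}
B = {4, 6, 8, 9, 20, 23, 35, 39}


Set A = {4, 20, 40}
Set B = {4, 6, 8, 9, 20, 23, 35, 39}
A ∩ B includes only elements in both sets.
Check each element of A against B:
4 ✓, 20 ✓, 40 ✗
A ∩ B = {4, 20}

{4, 20}


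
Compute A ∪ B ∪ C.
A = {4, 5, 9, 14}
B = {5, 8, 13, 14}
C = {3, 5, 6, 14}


Set A = {4, 5, 9, 14}
Set B = {5, 8, 13, 14}
Set C = {3, 5, 6, 14}
First, A ∪ B = {4, 5, 8, 9, 13, 14}
Then, (A ∪ B) ∪ C = {3, 4, 5, 6, 8, 9, 13, 14}

{3, 4, 5, 6, 8, 9, 13, 14}


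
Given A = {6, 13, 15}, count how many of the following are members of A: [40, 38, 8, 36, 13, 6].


Set A = {6, 13, 15}
Candidates: [40, 38, 8, 36, 13, 6]
Check each candidate:
40 ∉ A, 38 ∉ A, 8 ∉ A, 36 ∉ A, 13 ∈ A, 6 ∈ A
Count of candidates in A: 2

2


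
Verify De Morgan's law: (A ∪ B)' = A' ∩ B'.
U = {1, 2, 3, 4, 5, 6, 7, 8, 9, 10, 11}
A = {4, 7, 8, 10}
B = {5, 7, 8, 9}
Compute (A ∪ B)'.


U = {1, 2, 3, 4, 5, 6, 7, 8, 9, 10, 11}
A = {4, 7, 8, 10}, B = {5, 7, 8, 9}
A ∪ B = {4, 5, 7, 8, 9, 10}
(A ∪ B)' = U \ (A ∪ B) = {1, 2, 3, 6, 11}
Verification via A' ∩ B': A' = {1, 2, 3, 5, 6, 9, 11}, B' = {1, 2, 3, 4, 6, 10, 11}
A' ∩ B' = {1, 2, 3, 6, 11} ✓

{1, 2, 3, 6, 11}


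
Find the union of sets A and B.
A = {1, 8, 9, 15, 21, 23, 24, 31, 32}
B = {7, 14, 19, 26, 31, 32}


Set A = {1, 8, 9, 15, 21, 23, 24, 31, 32}
Set B = {7, 14, 19, 26, 31, 32}
A ∪ B includes all elements in either set.
Elements from A: {1, 8, 9, 15, 21, 23, 24, 31, 32}
Elements from B not already included: {7, 14, 19, 26}
A ∪ B = {1, 7, 8, 9, 14, 15, 19, 21, 23, 24, 26, 31, 32}

{1, 7, 8, 9, 14, 15, 19, 21, 23, 24, 26, 31, 32}


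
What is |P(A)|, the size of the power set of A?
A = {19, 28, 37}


Set A = {19, 28, 37}
|A| = 3
The power set P(A) contains all subsets of A.
|P(A)| = 2^|A| = 2^3 = 8

8


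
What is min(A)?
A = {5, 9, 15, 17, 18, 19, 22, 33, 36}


Set A = {5, 9, 15, 17, 18, 19, 22, 33, 36}
Elements in ascending order: 5, 9, 15, 17, 18, 19, 22, 33, 36
The smallest element is 5.

5


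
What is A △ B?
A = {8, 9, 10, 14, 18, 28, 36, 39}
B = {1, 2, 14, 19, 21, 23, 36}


Set A = {8, 9, 10, 14, 18, 28, 36, 39}
Set B = {1, 2, 14, 19, 21, 23, 36}
A △ B = (A \ B) ∪ (B \ A)
Elements in A but not B: {8, 9, 10, 18, 28, 39}
Elements in B but not A: {1, 2, 19, 21, 23}
A △ B = {1, 2, 8, 9, 10, 18, 19, 21, 23, 28, 39}

{1, 2, 8, 9, 10, 18, 19, 21, 23, 28, 39}


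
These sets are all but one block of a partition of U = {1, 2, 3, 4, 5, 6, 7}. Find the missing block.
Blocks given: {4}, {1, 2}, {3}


U = {1, 2, 3, 4, 5, 6, 7}
Shown blocks: {4}, {1, 2}, {3}
A partition's blocks are pairwise disjoint and cover U, so the missing block = U \ (union of shown blocks).
Union of shown blocks: {1, 2, 3, 4}
Missing block = U \ (union) = {5, 6, 7}

{5, 6, 7}


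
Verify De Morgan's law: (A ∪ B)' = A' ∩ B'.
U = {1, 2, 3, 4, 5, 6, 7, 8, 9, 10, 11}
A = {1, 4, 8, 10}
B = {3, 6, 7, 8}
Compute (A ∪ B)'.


U = {1, 2, 3, 4, 5, 6, 7, 8, 9, 10, 11}
A = {1, 4, 8, 10}, B = {3, 6, 7, 8}
A ∪ B = {1, 3, 4, 6, 7, 8, 10}
(A ∪ B)' = U \ (A ∪ B) = {2, 5, 9, 11}
Verification via A' ∩ B': A' = {2, 3, 5, 6, 7, 9, 11}, B' = {1, 2, 4, 5, 9, 10, 11}
A' ∩ B' = {2, 5, 9, 11} ✓

{2, 5, 9, 11}


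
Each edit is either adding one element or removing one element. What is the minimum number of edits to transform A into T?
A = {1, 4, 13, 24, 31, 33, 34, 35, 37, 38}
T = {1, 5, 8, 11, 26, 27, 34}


Set A = {1, 4, 13, 24, 31, 33, 34, 35, 37, 38}
Set T = {1, 5, 8, 11, 26, 27, 34}
Elements to remove from A (in A, not in T): {4, 13, 24, 31, 33, 35, 37, 38} → 8 removals
Elements to add to A (in T, not in A): {5, 8, 11, 26, 27} → 5 additions
Total edits = 8 + 5 = 13

13


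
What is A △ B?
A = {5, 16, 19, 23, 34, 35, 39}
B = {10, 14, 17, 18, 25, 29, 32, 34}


Set A = {5, 16, 19, 23, 34, 35, 39}
Set B = {10, 14, 17, 18, 25, 29, 32, 34}
A △ B = (A \ B) ∪ (B \ A)
Elements in A but not B: {5, 16, 19, 23, 35, 39}
Elements in B but not A: {10, 14, 17, 18, 25, 29, 32}
A △ B = {5, 10, 14, 16, 17, 18, 19, 23, 25, 29, 32, 35, 39}

{5, 10, 14, 16, 17, 18, 19, 23, 25, 29, 32, 35, 39}


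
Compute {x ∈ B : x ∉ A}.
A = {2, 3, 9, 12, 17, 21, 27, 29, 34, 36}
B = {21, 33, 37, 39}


Set A = {2, 3, 9, 12, 17, 21, 27, 29, 34, 36}
Set B = {21, 33, 37, 39}
Check each element of B against A:
21 ∈ A, 33 ∉ A (include), 37 ∉ A (include), 39 ∉ A (include)
Elements of B not in A: {33, 37, 39}

{33, 37, 39}


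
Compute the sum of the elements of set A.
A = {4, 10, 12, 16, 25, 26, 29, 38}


Set A = {4, 10, 12, 16, 25, 26, 29, 38}
Sum = 4 + 10 + 12 + 16 + 25 + 26 + 29 + 38 = 160

160


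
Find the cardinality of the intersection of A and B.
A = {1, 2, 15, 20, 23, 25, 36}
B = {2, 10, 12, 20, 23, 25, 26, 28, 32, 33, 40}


Set A = {1, 2, 15, 20, 23, 25, 36}
Set B = {2, 10, 12, 20, 23, 25, 26, 28, 32, 33, 40}
A ∩ B = {2, 20, 23, 25}
|A ∩ B| = 4

4


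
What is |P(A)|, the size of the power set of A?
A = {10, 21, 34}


Set A = {10, 21, 34}
|A| = 3
The power set P(A) contains all subsets of A.
|P(A)| = 2^|A| = 2^3 = 8

8


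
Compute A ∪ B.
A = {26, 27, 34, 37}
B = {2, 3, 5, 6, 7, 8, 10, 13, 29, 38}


Set A = {26, 27, 34, 37}
Set B = {2, 3, 5, 6, 7, 8, 10, 13, 29, 38}
A ∪ B includes all elements in either set.
Elements from A: {26, 27, 34, 37}
Elements from B not already included: {2, 3, 5, 6, 7, 8, 10, 13, 29, 38}
A ∪ B = {2, 3, 5, 6, 7, 8, 10, 13, 26, 27, 29, 34, 37, 38}

{2, 3, 5, 6, 7, 8, 10, 13, 26, 27, 29, 34, 37, 38}


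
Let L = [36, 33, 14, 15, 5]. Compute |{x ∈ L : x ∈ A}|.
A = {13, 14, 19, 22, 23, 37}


Set A = {13, 14, 19, 22, 23, 37}
Candidates: [36, 33, 14, 15, 5]
Check each candidate:
36 ∉ A, 33 ∉ A, 14 ∈ A, 15 ∉ A, 5 ∉ A
Count of candidates in A: 1

1


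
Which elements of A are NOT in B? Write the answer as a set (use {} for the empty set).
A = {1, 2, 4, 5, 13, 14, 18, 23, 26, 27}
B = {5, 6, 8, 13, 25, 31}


Set A = {1, 2, 4, 5, 13, 14, 18, 23, 26, 27}
Set B = {5, 6, 8, 13, 25, 31}
Check each element of A against B:
1 ∉ B (include), 2 ∉ B (include), 4 ∉ B (include), 5 ∈ B, 13 ∈ B, 14 ∉ B (include), 18 ∉ B (include), 23 ∉ B (include), 26 ∉ B (include), 27 ∉ B (include)
Elements of A not in B: {1, 2, 4, 14, 18, 23, 26, 27}

{1, 2, 4, 14, 18, 23, 26, 27}


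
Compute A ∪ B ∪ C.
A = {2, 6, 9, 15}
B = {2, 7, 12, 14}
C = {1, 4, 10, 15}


Set A = {2, 6, 9, 15}
Set B = {2, 7, 12, 14}
Set C = {1, 4, 10, 15}
First, A ∪ B = {2, 6, 7, 9, 12, 14, 15}
Then, (A ∪ B) ∪ C = {1, 2, 4, 6, 7, 9, 10, 12, 14, 15}

{1, 2, 4, 6, 7, 9, 10, 12, 14, 15}


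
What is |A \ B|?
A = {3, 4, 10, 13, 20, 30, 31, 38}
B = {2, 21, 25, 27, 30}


Set A = {3, 4, 10, 13, 20, 30, 31, 38}
Set B = {2, 21, 25, 27, 30}
A \ B = {3, 4, 10, 13, 20, 31, 38}
|A \ B| = 7

7


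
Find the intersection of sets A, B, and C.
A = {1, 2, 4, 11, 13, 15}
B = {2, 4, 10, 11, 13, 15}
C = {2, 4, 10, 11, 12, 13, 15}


Set A = {1, 2, 4, 11, 13, 15}
Set B = {2, 4, 10, 11, 13, 15}
Set C = {2, 4, 10, 11, 12, 13, 15}
First, A ∩ B = {2, 4, 11, 13, 15}
Then, (A ∩ B) ∩ C = {2, 4, 11, 13, 15}

{2, 4, 11, 13, 15}


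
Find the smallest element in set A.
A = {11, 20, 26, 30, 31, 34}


Set A = {11, 20, 26, 30, 31, 34}
Elements in ascending order: 11, 20, 26, 30, 31, 34
The smallest element is 11.

11


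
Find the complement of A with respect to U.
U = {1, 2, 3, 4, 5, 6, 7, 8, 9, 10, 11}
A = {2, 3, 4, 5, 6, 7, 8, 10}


Universal set U = {1, 2, 3, 4, 5, 6, 7, 8, 9, 10, 11}
Set A = {2, 3, 4, 5, 6, 7, 8, 10}
A' = U \ A = elements in U but not in A
Checking each element of U:
1 (not in A, include), 2 (in A, exclude), 3 (in A, exclude), 4 (in A, exclude), 5 (in A, exclude), 6 (in A, exclude), 7 (in A, exclude), 8 (in A, exclude), 9 (not in A, include), 10 (in A, exclude), 11 (not in A, include)
A' = {1, 9, 11}

{1, 9, 11}


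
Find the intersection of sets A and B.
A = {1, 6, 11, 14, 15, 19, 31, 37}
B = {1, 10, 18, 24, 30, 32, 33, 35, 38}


Set A = {1, 6, 11, 14, 15, 19, 31, 37}
Set B = {1, 10, 18, 24, 30, 32, 33, 35, 38}
A ∩ B includes only elements in both sets.
Check each element of A against B:
1 ✓, 6 ✗, 11 ✗, 14 ✗, 15 ✗, 19 ✗, 31 ✗, 37 ✗
A ∩ B = {1}

{1}


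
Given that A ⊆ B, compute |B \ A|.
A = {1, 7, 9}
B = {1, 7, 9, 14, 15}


Set A = {1, 7, 9}, |A| = 3
Set B = {1, 7, 9, 14, 15}, |B| = 5
Since A ⊆ B: B \ A = {14, 15}
|B| - |A| = 5 - 3 = 2

2


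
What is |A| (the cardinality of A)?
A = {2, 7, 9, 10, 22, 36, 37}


Set A = {2, 7, 9, 10, 22, 36, 37}
Listing elements: 2, 7, 9, 10, 22, 36, 37
Counting: 7 elements
|A| = 7

7


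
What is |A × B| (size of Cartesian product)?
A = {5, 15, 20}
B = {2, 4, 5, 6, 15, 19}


Set A = {5, 15, 20} has 3 elements.
Set B = {2, 4, 5, 6, 15, 19} has 6 elements.
|A × B| = |A| × |B| = 3 × 6 = 18

18


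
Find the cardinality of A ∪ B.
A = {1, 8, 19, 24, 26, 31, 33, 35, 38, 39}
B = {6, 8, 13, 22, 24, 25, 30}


Set A = {1, 8, 19, 24, 26, 31, 33, 35, 38, 39}, |A| = 10
Set B = {6, 8, 13, 22, 24, 25, 30}, |B| = 7
A ∩ B = {8, 24}, |A ∩ B| = 2
|A ∪ B| = |A| + |B| - |A ∩ B| = 10 + 7 - 2 = 15

15


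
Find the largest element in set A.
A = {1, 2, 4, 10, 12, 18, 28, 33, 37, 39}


Set A = {1, 2, 4, 10, 12, 18, 28, 33, 37, 39}
Elements in ascending order: 1, 2, 4, 10, 12, 18, 28, 33, 37, 39
The largest element is 39.

39


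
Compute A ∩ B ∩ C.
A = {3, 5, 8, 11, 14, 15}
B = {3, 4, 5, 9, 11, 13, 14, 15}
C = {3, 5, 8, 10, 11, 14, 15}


Set A = {3, 5, 8, 11, 14, 15}
Set B = {3, 4, 5, 9, 11, 13, 14, 15}
Set C = {3, 5, 8, 10, 11, 14, 15}
First, A ∩ B = {3, 5, 11, 14, 15}
Then, (A ∩ B) ∩ C = {3, 5, 11, 14, 15}

{3, 5, 11, 14, 15}


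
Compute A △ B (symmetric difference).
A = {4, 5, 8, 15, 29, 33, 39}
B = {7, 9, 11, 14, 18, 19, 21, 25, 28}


Set A = {4, 5, 8, 15, 29, 33, 39}
Set B = {7, 9, 11, 14, 18, 19, 21, 25, 28}
A △ B = (A \ B) ∪ (B \ A)
Elements in A but not B: {4, 5, 8, 15, 29, 33, 39}
Elements in B but not A: {7, 9, 11, 14, 18, 19, 21, 25, 28}
A △ B = {4, 5, 7, 8, 9, 11, 14, 15, 18, 19, 21, 25, 28, 29, 33, 39}

{4, 5, 7, 8, 9, 11, 14, 15, 18, 19, 21, 25, 28, 29, 33, 39}


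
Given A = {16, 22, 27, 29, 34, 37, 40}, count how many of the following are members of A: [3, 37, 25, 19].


Set A = {16, 22, 27, 29, 34, 37, 40}
Candidates: [3, 37, 25, 19]
Check each candidate:
3 ∉ A, 37 ∈ A, 25 ∉ A, 19 ∉ A
Count of candidates in A: 1

1


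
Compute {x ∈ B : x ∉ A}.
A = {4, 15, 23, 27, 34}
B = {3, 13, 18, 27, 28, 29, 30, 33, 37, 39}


Set A = {4, 15, 23, 27, 34}
Set B = {3, 13, 18, 27, 28, 29, 30, 33, 37, 39}
Check each element of B against A:
3 ∉ A (include), 13 ∉ A (include), 18 ∉ A (include), 27 ∈ A, 28 ∉ A (include), 29 ∉ A (include), 30 ∉ A (include), 33 ∉ A (include), 37 ∉ A (include), 39 ∉ A (include)
Elements of B not in A: {3, 13, 18, 28, 29, 30, 33, 37, 39}

{3, 13, 18, 28, 29, 30, 33, 37, 39}


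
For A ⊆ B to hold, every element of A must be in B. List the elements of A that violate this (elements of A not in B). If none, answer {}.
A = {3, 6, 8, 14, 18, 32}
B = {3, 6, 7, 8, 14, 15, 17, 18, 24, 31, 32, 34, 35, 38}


Set A = {3, 6, 8, 14, 18, 32}
Set B = {3, 6, 7, 8, 14, 15, 17, 18, 24, 31, 32, 34, 35, 38}
Check each element of A against B:
3 ∈ B, 6 ∈ B, 8 ∈ B, 14 ∈ B, 18 ∈ B, 32 ∈ B
Elements of A not in B: {}

{}


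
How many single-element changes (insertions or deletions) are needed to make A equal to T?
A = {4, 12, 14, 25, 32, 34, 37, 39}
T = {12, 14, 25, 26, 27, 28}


Set A = {4, 12, 14, 25, 32, 34, 37, 39}
Set T = {12, 14, 25, 26, 27, 28}
Elements to remove from A (in A, not in T): {4, 32, 34, 37, 39} → 5 removals
Elements to add to A (in T, not in A): {26, 27, 28} → 3 additions
Total edits = 5 + 3 = 8

8


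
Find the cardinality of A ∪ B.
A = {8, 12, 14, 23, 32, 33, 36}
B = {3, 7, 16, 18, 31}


Set A = {8, 12, 14, 23, 32, 33, 36}, |A| = 7
Set B = {3, 7, 16, 18, 31}, |B| = 5
A ∩ B = {}, |A ∩ B| = 0
|A ∪ B| = |A| + |B| - |A ∩ B| = 7 + 5 - 0 = 12

12


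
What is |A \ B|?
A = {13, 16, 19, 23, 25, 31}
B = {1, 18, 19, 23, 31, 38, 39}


Set A = {13, 16, 19, 23, 25, 31}
Set B = {1, 18, 19, 23, 31, 38, 39}
A \ B = {13, 16, 25}
|A \ B| = 3

3


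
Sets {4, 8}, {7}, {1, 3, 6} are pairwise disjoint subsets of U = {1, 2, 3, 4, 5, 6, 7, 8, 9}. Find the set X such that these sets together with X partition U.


U = {1, 2, 3, 4, 5, 6, 7, 8, 9}
Shown blocks: {4, 8}, {7}, {1, 3, 6}
A partition's blocks are pairwise disjoint and cover U, so the missing block = U \ (union of shown blocks).
Union of shown blocks: {1, 3, 4, 6, 7, 8}
Missing block = U \ (union) = {2, 5, 9}

{2, 5, 9}


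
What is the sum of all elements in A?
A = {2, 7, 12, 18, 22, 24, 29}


Set A = {2, 7, 12, 18, 22, 24, 29}
Sum = 2 + 7 + 12 + 18 + 22 + 24 + 29 = 114

114


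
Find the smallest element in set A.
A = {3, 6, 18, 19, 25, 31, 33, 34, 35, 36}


Set A = {3, 6, 18, 19, 25, 31, 33, 34, 35, 36}
Elements in ascending order: 3, 6, 18, 19, 25, 31, 33, 34, 35, 36
The smallest element is 3.

3


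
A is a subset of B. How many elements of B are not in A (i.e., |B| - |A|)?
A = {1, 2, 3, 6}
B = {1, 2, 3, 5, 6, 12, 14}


Set A = {1, 2, 3, 6}, |A| = 4
Set B = {1, 2, 3, 5, 6, 12, 14}, |B| = 7
Since A ⊆ B: B \ A = {5, 12, 14}
|B| - |A| = 7 - 4 = 3

3


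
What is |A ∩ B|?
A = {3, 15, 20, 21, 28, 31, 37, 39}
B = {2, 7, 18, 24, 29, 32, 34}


Set A = {3, 15, 20, 21, 28, 31, 37, 39}
Set B = {2, 7, 18, 24, 29, 32, 34}
A ∩ B = {}
|A ∩ B| = 0

0


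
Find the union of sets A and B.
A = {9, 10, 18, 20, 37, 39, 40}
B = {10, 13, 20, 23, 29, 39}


Set A = {9, 10, 18, 20, 37, 39, 40}
Set B = {10, 13, 20, 23, 29, 39}
A ∪ B includes all elements in either set.
Elements from A: {9, 10, 18, 20, 37, 39, 40}
Elements from B not already included: {13, 23, 29}
A ∪ B = {9, 10, 13, 18, 20, 23, 29, 37, 39, 40}

{9, 10, 13, 18, 20, 23, 29, 37, 39, 40}


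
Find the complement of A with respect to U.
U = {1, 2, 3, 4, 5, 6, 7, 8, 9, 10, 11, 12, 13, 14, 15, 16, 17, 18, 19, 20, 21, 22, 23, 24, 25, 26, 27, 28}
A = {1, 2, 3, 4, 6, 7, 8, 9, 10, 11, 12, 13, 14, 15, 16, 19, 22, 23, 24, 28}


Universal set U = {1, 2, 3, 4, 5, 6, 7, 8, 9, 10, 11, 12, 13, 14, 15, 16, 17, 18, 19, 20, 21, 22, 23, 24, 25, 26, 27, 28}
Set A = {1, 2, 3, 4, 6, 7, 8, 9, 10, 11, 12, 13, 14, 15, 16, 19, 22, 23, 24, 28}
A' = U \ A = elements in U but not in A
Checking each element of U:
1 (in A, exclude), 2 (in A, exclude), 3 (in A, exclude), 4 (in A, exclude), 5 (not in A, include), 6 (in A, exclude), 7 (in A, exclude), 8 (in A, exclude), 9 (in A, exclude), 10 (in A, exclude), 11 (in A, exclude), 12 (in A, exclude), 13 (in A, exclude), 14 (in A, exclude), 15 (in A, exclude), 16 (in A, exclude), 17 (not in A, include), 18 (not in A, include), 19 (in A, exclude), 20 (not in A, include), 21 (not in A, include), 22 (in A, exclude), 23 (in A, exclude), 24 (in A, exclude), 25 (not in A, include), 26 (not in A, include), 27 (not in A, include), 28 (in A, exclude)
A' = {5, 17, 18, 20, 21, 25, 26, 27}

{5, 17, 18, 20, 21, 25, 26, 27}


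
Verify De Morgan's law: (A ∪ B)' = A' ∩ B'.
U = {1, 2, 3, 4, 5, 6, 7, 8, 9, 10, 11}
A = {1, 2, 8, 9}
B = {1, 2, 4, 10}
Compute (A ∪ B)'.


U = {1, 2, 3, 4, 5, 6, 7, 8, 9, 10, 11}
A = {1, 2, 8, 9}, B = {1, 2, 4, 10}
A ∪ B = {1, 2, 4, 8, 9, 10}
(A ∪ B)' = U \ (A ∪ B) = {3, 5, 6, 7, 11}
Verification via A' ∩ B': A' = {3, 4, 5, 6, 7, 10, 11}, B' = {3, 5, 6, 7, 8, 9, 11}
A' ∩ B' = {3, 5, 6, 7, 11} ✓

{3, 5, 6, 7, 11}


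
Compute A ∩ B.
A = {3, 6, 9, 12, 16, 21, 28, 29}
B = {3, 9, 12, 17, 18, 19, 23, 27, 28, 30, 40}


Set A = {3, 6, 9, 12, 16, 21, 28, 29}
Set B = {3, 9, 12, 17, 18, 19, 23, 27, 28, 30, 40}
A ∩ B includes only elements in both sets.
Check each element of A against B:
3 ✓, 6 ✗, 9 ✓, 12 ✓, 16 ✗, 21 ✗, 28 ✓, 29 ✗
A ∩ B = {3, 9, 12, 28}

{3, 9, 12, 28}


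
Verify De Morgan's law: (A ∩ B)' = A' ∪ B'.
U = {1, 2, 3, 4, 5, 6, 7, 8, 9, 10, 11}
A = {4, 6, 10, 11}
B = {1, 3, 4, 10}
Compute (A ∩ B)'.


U = {1, 2, 3, 4, 5, 6, 7, 8, 9, 10, 11}
A = {4, 6, 10, 11}, B = {1, 3, 4, 10}
A ∩ B = {4, 10}
(A ∩ B)' = U \ (A ∩ B) = {1, 2, 3, 5, 6, 7, 8, 9, 11}
Verification via A' ∪ B': A' = {1, 2, 3, 5, 7, 8, 9}, B' = {2, 5, 6, 7, 8, 9, 11}
A' ∪ B' = {1, 2, 3, 5, 6, 7, 8, 9, 11} ✓

{1, 2, 3, 5, 6, 7, 8, 9, 11}


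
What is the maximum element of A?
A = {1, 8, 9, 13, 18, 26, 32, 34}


Set A = {1, 8, 9, 13, 18, 26, 32, 34}
Elements in ascending order: 1, 8, 9, 13, 18, 26, 32, 34
The largest element is 34.

34


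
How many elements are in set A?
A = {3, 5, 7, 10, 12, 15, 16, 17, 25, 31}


Set A = {3, 5, 7, 10, 12, 15, 16, 17, 25, 31}
Listing elements: 3, 5, 7, 10, 12, 15, 16, 17, 25, 31
Counting: 10 elements
|A| = 10

10


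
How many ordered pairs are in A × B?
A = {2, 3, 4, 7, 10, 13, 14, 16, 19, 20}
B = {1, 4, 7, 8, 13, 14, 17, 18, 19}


Set A = {2, 3, 4, 7, 10, 13, 14, 16, 19, 20} has 10 elements.
Set B = {1, 4, 7, 8, 13, 14, 17, 18, 19} has 9 elements.
|A × B| = |A| × |B| = 10 × 9 = 90

90


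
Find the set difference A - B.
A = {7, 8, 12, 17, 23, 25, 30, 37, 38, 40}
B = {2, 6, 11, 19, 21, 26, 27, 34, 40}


Set A = {7, 8, 12, 17, 23, 25, 30, 37, 38, 40}
Set B = {2, 6, 11, 19, 21, 26, 27, 34, 40}
A \ B includes elements in A that are not in B.
Check each element of A:
7 (not in B, keep), 8 (not in B, keep), 12 (not in B, keep), 17 (not in B, keep), 23 (not in B, keep), 25 (not in B, keep), 30 (not in B, keep), 37 (not in B, keep), 38 (not in B, keep), 40 (in B, remove)
A \ B = {7, 8, 12, 17, 23, 25, 30, 37, 38}

{7, 8, 12, 17, 23, 25, 30, 37, 38}


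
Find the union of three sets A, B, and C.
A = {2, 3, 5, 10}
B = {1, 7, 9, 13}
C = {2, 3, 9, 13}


Set A = {2, 3, 5, 10}
Set B = {1, 7, 9, 13}
Set C = {2, 3, 9, 13}
First, A ∪ B = {1, 2, 3, 5, 7, 9, 10, 13}
Then, (A ∪ B) ∪ C = {1, 2, 3, 5, 7, 9, 10, 13}

{1, 2, 3, 5, 7, 9, 10, 13}


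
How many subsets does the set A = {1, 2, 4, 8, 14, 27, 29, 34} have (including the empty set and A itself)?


Set A = {1, 2, 4, 8, 14, 27, 29, 34}
|A| = 8
The power set P(A) contains all subsets of A.
|P(A)| = 2^|A| = 2^8 = 256

256


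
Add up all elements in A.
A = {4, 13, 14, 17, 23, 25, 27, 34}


Set A = {4, 13, 14, 17, 23, 25, 27, 34}
Sum = 4 + 13 + 14 + 17 + 23 + 25 + 27 + 34 = 157

157


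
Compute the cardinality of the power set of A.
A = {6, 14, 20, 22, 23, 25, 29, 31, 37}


Set A = {6, 14, 20, 22, 23, 25, 29, 31, 37}
|A| = 9
The power set P(A) contains all subsets of A.
|P(A)| = 2^|A| = 2^9 = 512

512


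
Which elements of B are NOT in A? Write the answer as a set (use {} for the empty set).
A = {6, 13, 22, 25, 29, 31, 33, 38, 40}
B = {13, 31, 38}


Set A = {6, 13, 22, 25, 29, 31, 33, 38, 40}
Set B = {13, 31, 38}
Check each element of B against A:
13 ∈ A, 31 ∈ A, 38 ∈ A
Elements of B not in A: {}

{}


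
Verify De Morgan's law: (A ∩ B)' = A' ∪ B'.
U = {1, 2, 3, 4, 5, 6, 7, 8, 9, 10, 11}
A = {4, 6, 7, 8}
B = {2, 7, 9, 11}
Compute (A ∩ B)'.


U = {1, 2, 3, 4, 5, 6, 7, 8, 9, 10, 11}
A = {4, 6, 7, 8}, B = {2, 7, 9, 11}
A ∩ B = {7}
(A ∩ B)' = U \ (A ∩ B) = {1, 2, 3, 4, 5, 6, 8, 9, 10, 11}
Verification via A' ∪ B': A' = {1, 2, 3, 5, 9, 10, 11}, B' = {1, 3, 4, 5, 6, 8, 10}
A' ∪ B' = {1, 2, 3, 4, 5, 6, 8, 9, 10, 11} ✓

{1, 2, 3, 4, 5, 6, 8, 9, 10, 11}


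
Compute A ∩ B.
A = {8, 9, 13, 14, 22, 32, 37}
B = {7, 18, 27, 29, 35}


Set A = {8, 9, 13, 14, 22, 32, 37}
Set B = {7, 18, 27, 29, 35}
A ∩ B includes only elements in both sets.
Check each element of A against B:
8 ✗, 9 ✗, 13 ✗, 14 ✗, 22 ✗, 32 ✗, 37 ✗
A ∩ B = {}

{}


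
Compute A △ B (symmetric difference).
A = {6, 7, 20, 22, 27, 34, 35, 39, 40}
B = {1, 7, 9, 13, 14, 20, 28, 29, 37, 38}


Set A = {6, 7, 20, 22, 27, 34, 35, 39, 40}
Set B = {1, 7, 9, 13, 14, 20, 28, 29, 37, 38}
A △ B = (A \ B) ∪ (B \ A)
Elements in A but not B: {6, 22, 27, 34, 35, 39, 40}
Elements in B but not A: {1, 9, 13, 14, 28, 29, 37, 38}
A △ B = {1, 6, 9, 13, 14, 22, 27, 28, 29, 34, 35, 37, 38, 39, 40}

{1, 6, 9, 13, 14, 22, 27, 28, 29, 34, 35, 37, 38, 39, 40}


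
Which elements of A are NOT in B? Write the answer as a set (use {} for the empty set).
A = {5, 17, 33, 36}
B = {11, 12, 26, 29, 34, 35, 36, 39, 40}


Set A = {5, 17, 33, 36}
Set B = {11, 12, 26, 29, 34, 35, 36, 39, 40}
Check each element of A against B:
5 ∉ B (include), 17 ∉ B (include), 33 ∉ B (include), 36 ∈ B
Elements of A not in B: {5, 17, 33}

{5, 17, 33}


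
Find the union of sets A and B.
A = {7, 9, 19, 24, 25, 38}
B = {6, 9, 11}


Set A = {7, 9, 19, 24, 25, 38}
Set B = {6, 9, 11}
A ∪ B includes all elements in either set.
Elements from A: {7, 9, 19, 24, 25, 38}
Elements from B not already included: {6, 11}
A ∪ B = {6, 7, 9, 11, 19, 24, 25, 38}

{6, 7, 9, 11, 19, 24, 25, 38}


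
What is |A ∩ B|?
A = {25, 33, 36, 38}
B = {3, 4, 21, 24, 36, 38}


Set A = {25, 33, 36, 38}
Set B = {3, 4, 21, 24, 36, 38}
A ∩ B = {36, 38}
|A ∩ B| = 2

2


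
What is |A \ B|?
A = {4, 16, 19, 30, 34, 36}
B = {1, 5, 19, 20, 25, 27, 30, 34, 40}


Set A = {4, 16, 19, 30, 34, 36}
Set B = {1, 5, 19, 20, 25, 27, 30, 34, 40}
A \ B = {4, 16, 36}
|A \ B| = 3

3


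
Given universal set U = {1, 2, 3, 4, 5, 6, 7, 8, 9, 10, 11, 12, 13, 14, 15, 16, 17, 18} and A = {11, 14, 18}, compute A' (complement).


Universal set U = {1, 2, 3, 4, 5, 6, 7, 8, 9, 10, 11, 12, 13, 14, 15, 16, 17, 18}
Set A = {11, 14, 18}
A' = U \ A = elements in U but not in A
Checking each element of U:
1 (not in A, include), 2 (not in A, include), 3 (not in A, include), 4 (not in A, include), 5 (not in A, include), 6 (not in A, include), 7 (not in A, include), 8 (not in A, include), 9 (not in A, include), 10 (not in A, include), 11 (in A, exclude), 12 (not in A, include), 13 (not in A, include), 14 (in A, exclude), 15 (not in A, include), 16 (not in A, include), 17 (not in A, include), 18 (in A, exclude)
A' = {1, 2, 3, 4, 5, 6, 7, 8, 9, 10, 12, 13, 15, 16, 17}

{1, 2, 3, 4, 5, 6, 7, 8, 9, 10, 12, 13, 15, 16, 17}


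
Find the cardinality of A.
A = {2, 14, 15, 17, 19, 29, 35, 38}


Set A = {2, 14, 15, 17, 19, 29, 35, 38}
Listing elements: 2, 14, 15, 17, 19, 29, 35, 38
Counting: 8 elements
|A| = 8

8


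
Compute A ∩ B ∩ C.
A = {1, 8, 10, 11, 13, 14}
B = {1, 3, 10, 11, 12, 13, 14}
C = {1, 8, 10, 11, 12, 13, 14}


Set A = {1, 8, 10, 11, 13, 14}
Set B = {1, 3, 10, 11, 12, 13, 14}
Set C = {1, 8, 10, 11, 12, 13, 14}
First, A ∩ B = {1, 10, 11, 13, 14}
Then, (A ∩ B) ∩ C = {1, 10, 11, 13, 14}

{1, 10, 11, 13, 14}


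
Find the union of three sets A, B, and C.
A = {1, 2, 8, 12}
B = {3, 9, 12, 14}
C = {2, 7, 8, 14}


Set A = {1, 2, 8, 12}
Set B = {3, 9, 12, 14}
Set C = {2, 7, 8, 14}
First, A ∪ B = {1, 2, 3, 8, 9, 12, 14}
Then, (A ∪ B) ∪ C = {1, 2, 3, 7, 8, 9, 12, 14}

{1, 2, 3, 7, 8, 9, 12, 14}


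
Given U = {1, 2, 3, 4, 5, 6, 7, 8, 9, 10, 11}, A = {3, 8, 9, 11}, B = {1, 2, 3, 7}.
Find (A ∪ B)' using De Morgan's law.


U = {1, 2, 3, 4, 5, 6, 7, 8, 9, 10, 11}
A = {3, 8, 9, 11}, B = {1, 2, 3, 7}
A ∪ B = {1, 2, 3, 7, 8, 9, 11}
(A ∪ B)' = U \ (A ∪ B) = {4, 5, 6, 10}
Verification via A' ∩ B': A' = {1, 2, 4, 5, 6, 7, 10}, B' = {4, 5, 6, 8, 9, 10, 11}
A' ∩ B' = {4, 5, 6, 10} ✓

{4, 5, 6, 10}


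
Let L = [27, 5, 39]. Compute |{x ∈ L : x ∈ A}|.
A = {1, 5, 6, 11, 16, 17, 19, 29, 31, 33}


Set A = {1, 5, 6, 11, 16, 17, 19, 29, 31, 33}
Candidates: [27, 5, 39]
Check each candidate:
27 ∉ A, 5 ∈ A, 39 ∉ A
Count of candidates in A: 1

1


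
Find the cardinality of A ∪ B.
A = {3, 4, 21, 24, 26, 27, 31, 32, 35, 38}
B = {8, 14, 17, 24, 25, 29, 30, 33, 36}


Set A = {3, 4, 21, 24, 26, 27, 31, 32, 35, 38}, |A| = 10
Set B = {8, 14, 17, 24, 25, 29, 30, 33, 36}, |B| = 9
A ∩ B = {24}, |A ∩ B| = 1
|A ∪ B| = |A| + |B| - |A ∩ B| = 10 + 9 - 1 = 18

18


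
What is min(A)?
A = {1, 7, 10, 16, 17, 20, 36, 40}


Set A = {1, 7, 10, 16, 17, 20, 36, 40}
Elements in ascending order: 1, 7, 10, 16, 17, 20, 36, 40
The smallest element is 1.

1


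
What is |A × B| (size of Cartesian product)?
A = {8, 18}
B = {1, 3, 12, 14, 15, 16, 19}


Set A = {8, 18} has 2 elements.
Set B = {1, 3, 12, 14, 15, 16, 19} has 7 elements.
|A × B| = |A| × |B| = 2 × 7 = 14

14


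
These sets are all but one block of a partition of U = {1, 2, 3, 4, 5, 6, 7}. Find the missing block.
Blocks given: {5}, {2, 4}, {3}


U = {1, 2, 3, 4, 5, 6, 7}
Shown blocks: {5}, {2, 4}, {3}
A partition's blocks are pairwise disjoint and cover U, so the missing block = U \ (union of shown blocks).
Union of shown blocks: {2, 3, 4, 5}
Missing block = U \ (union) = {1, 6, 7}

{1, 6, 7}


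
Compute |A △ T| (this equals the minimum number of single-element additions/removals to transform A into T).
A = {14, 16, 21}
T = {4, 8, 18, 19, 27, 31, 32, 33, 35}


Set A = {14, 16, 21}
Set T = {4, 8, 18, 19, 27, 31, 32, 33, 35}
Elements to remove from A (in A, not in T): {14, 16, 21} → 3 removals
Elements to add to A (in T, not in A): {4, 8, 18, 19, 27, 31, 32, 33, 35} → 9 additions
Total edits = 3 + 9 = 12

12


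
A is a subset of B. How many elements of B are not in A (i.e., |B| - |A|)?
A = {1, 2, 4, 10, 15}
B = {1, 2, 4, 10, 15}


Set A = {1, 2, 4, 10, 15}, |A| = 5
Set B = {1, 2, 4, 10, 15}, |B| = 5
Since A ⊆ B: B \ A = {}
|B| - |A| = 5 - 5 = 0

0


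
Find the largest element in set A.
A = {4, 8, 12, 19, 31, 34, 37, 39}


Set A = {4, 8, 12, 19, 31, 34, 37, 39}
Elements in ascending order: 4, 8, 12, 19, 31, 34, 37, 39
The largest element is 39.

39


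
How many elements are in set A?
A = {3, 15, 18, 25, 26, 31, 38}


Set A = {3, 15, 18, 25, 26, 31, 38}
Listing elements: 3, 15, 18, 25, 26, 31, 38
Counting: 7 elements
|A| = 7

7


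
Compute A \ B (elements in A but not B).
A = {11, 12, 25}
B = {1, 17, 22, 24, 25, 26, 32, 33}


Set A = {11, 12, 25}
Set B = {1, 17, 22, 24, 25, 26, 32, 33}
A \ B includes elements in A that are not in B.
Check each element of A:
11 (not in B, keep), 12 (not in B, keep), 25 (in B, remove)
A \ B = {11, 12}

{11, 12}


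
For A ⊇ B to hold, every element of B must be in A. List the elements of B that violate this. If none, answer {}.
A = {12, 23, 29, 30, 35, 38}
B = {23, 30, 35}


Set A = {12, 23, 29, 30, 35, 38}
Set B = {23, 30, 35}
Check each element of B against A:
23 ∈ A, 30 ∈ A, 35 ∈ A
Elements of B not in A: {}

{}


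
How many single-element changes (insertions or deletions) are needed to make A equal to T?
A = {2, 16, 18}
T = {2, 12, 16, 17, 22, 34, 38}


Set A = {2, 16, 18}
Set T = {2, 12, 16, 17, 22, 34, 38}
Elements to remove from A (in A, not in T): {18} → 1 removals
Elements to add to A (in T, not in A): {12, 17, 22, 34, 38} → 5 additions
Total edits = 1 + 5 = 6

6


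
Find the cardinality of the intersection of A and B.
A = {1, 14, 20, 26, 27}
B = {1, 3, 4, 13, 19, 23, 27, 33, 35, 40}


Set A = {1, 14, 20, 26, 27}
Set B = {1, 3, 4, 13, 19, 23, 27, 33, 35, 40}
A ∩ B = {1, 27}
|A ∩ B| = 2

2


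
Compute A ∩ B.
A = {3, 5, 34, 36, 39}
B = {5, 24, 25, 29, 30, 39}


Set A = {3, 5, 34, 36, 39}
Set B = {5, 24, 25, 29, 30, 39}
A ∩ B includes only elements in both sets.
Check each element of A against B:
3 ✗, 5 ✓, 34 ✗, 36 ✗, 39 ✓
A ∩ B = {5, 39}

{5, 39}


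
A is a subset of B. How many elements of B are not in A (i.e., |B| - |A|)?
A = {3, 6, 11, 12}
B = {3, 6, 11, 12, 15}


Set A = {3, 6, 11, 12}, |A| = 4
Set B = {3, 6, 11, 12, 15}, |B| = 5
Since A ⊆ B: B \ A = {15}
|B| - |A| = 5 - 4 = 1

1


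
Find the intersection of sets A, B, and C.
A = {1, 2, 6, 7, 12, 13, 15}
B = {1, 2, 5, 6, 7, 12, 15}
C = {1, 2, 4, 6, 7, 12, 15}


Set A = {1, 2, 6, 7, 12, 13, 15}
Set B = {1, 2, 5, 6, 7, 12, 15}
Set C = {1, 2, 4, 6, 7, 12, 15}
First, A ∩ B = {1, 2, 6, 7, 12, 15}
Then, (A ∩ B) ∩ C = {1, 2, 6, 7, 12, 15}

{1, 2, 6, 7, 12, 15}


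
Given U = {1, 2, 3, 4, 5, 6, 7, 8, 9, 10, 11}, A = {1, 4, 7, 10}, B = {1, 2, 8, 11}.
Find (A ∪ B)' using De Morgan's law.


U = {1, 2, 3, 4, 5, 6, 7, 8, 9, 10, 11}
A = {1, 4, 7, 10}, B = {1, 2, 8, 11}
A ∪ B = {1, 2, 4, 7, 8, 10, 11}
(A ∪ B)' = U \ (A ∪ B) = {3, 5, 6, 9}
Verification via A' ∩ B': A' = {2, 3, 5, 6, 8, 9, 11}, B' = {3, 4, 5, 6, 7, 9, 10}
A' ∩ B' = {3, 5, 6, 9} ✓

{3, 5, 6, 9}


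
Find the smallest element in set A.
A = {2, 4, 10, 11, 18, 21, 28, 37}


Set A = {2, 4, 10, 11, 18, 21, 28, 37}
Elements in ascending order: 2, 4, 10, 11, 18, 21, 28, 37
The smallest element is 2.

2


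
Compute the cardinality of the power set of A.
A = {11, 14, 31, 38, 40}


Set A = {11, 14, 31, 38, 40}
|A| = 5
The power set P(A) contains all subsets of A.
|P(A)| = 2^|A| = 2^5 = 32

32


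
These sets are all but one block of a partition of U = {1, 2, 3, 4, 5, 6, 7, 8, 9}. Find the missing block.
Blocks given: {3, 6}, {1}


U = {1, 2, 3, 4, 5, 6, 7, 8, 9}
Shown blocks: {3, 6}, {1}
A partition's blocks are pairwise disjoint and cover U, so the missing block = U \ (union of shown blocks).
Union of shown blocks: {1, 3, 6}
Missing block = U \ (union) = {2, 4, 5, 7, 8, 9}

{2, 4, 5, 7, 8, 9}


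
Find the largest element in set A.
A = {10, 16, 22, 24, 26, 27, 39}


Set A = {10, 16, 22, 24, 26, 27, 39}
Elements in ascending order: 10, 16, 22, 24, 26, 27, 39
The largest element is 39.

39


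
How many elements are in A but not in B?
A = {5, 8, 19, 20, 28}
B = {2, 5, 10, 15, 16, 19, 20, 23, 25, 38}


Set A = {5, 8, 19, 20, 28}
Set B = {2, 5, 10, 15, 16, 19, 20, 23, 25, 38}
A \ B = {8, 28}
|A \ B| = 2

2


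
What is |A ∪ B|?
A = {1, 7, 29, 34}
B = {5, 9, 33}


Set A = {1, 7, 29, 34}, |A| = 4
Set B = {5, 9, 33}, |B| = 3
A ∩ B = {}, |A ∩ B| = 0
|A ∪ B| = |A| + |B| - |A ∩ B| = 4 + 3 - 0 = 7

7


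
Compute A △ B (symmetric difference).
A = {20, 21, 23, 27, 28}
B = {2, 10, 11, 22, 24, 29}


Set A = {20, 21, 23, 27, 28}
Set B = {2, 10, 11, 22, 24, 29}
A △ B = (A \ B) ∪ (B \ A)
Elements in A but not B: {20, 21, 23, 27, 28}
Elements in B but not A: {2, 10, 11, 22, 24, 29}
A △ B = {2, 10, 11, 20, 21, 22, 23, 24, 27, 28, 29}

{2, 10, 11, 20, 21, 22, 23, 24, 27, 28, 29}


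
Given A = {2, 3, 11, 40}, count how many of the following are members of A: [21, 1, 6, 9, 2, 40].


Set A = {2, 3, 11, 40}
Candidates: [21, 1, 6, 9, 2, 40]
Check each candidate:
21 ∉ A, 1 ∉ A, 6 ∉ A, 9 ∉ A, 2 ∈ A, 40 ∈ A
Count of candidates in A: 2

2


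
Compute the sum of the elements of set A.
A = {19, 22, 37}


Set A = {19, 22, 37}
Sum = 19 + 22 + 37 = 78

78


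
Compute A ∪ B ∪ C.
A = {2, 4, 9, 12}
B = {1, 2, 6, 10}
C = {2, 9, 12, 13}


Set A = {2, 4, 9, 12}
Set B = {1, 2, 6, 10}
Set C = {2, 9, 12, 13}
First, A ∪ B = {1, 2, 4, 6, 9, 10, 12}
Then, (A ∪ B) ∪ C = {1, 2, 4, 6, 9, 10, 12, 13}

{1, 2, 4, 6, 9, 10, 12, 13}


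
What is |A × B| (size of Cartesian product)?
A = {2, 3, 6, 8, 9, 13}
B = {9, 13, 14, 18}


Set A = {2, 3, 6, 8, 9, 13} has 6 elements.
Set B = {9, 13, 14, 18} has 4 elements.
|A × B| = |A| × |B| = 6 × 4 = 24

24


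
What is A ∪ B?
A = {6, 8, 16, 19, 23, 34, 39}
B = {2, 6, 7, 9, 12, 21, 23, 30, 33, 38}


Set A = {6, 8, 16, 19, 23, 34, 39}
Set B = {2, 6, 7, 9, 12, 21, 23, 30, 33, 38}
A ∪ B includes all elements in either set.
Elements from A: {6, 8, 16, 19, 23, 34, 39}
Elements from B not already included: {2, 7, 9, 12, 21, 30, 33, 38}
A ∪ B = {2, 6, 7, 8, 9, 12, 16, 19, 21, 23, 30, 33, 34, 38, 39}

{2, 6, 7, 8, 9, 12, 16, 19, 21, 23, 30, 33, 34, 38, 39}


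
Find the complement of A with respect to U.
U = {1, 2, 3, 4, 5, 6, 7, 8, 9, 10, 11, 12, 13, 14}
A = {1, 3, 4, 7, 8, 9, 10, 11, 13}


Universal set U = {1, 2, 3, 4, 5, 6, 7, 8, 9, 10, 11, 12, 13, 14}
Set A = {1, 3, 4, 7, 8, 9, 10, 11, 13}
A' = U \ A = elements in U but not in A
Checking each element of U:
1 (in A, exclude), 2 (not in A, include), 3 (in A, exclude), 4 (in A, exclude), 5 (not in A, include), 6 (not in A, include), 7 (in A, exclude), 8 (in A, exclude), 9 (in A, exclude), 10 (in A, exclude), 11 (in A, exclude), 12 (not in A, include), 13 (in A, exclude), 14 (not in A, include)
A' = {2, 5, 6, 12, 14}

{2, 5, 6, 12, 14}


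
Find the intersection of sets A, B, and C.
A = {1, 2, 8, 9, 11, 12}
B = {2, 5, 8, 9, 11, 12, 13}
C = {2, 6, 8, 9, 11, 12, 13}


Set A = {1, 2, 8, 9, 11, 12}
Set B = {2, 5, 8, 9, 11, 12, 13}
Set C = {2, 6, 8, 9, 11, 12, 13}
First, A ∩ B = {2, 8, 9, 11, 12}
Then, (A ∩ B) ∩ C = {2, 8, 9, 11, 12}

{2, 8, 9, 11, 12}


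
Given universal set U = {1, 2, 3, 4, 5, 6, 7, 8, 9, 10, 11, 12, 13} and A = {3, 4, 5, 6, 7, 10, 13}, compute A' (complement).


Universal set U = {1, 2, 3, 4, 5, 6, 7, 8, 9, 10, 11, 12, 13}
Set A = {3, 4, 5, 6, 7, 10, 13}
A' = U \ A = elements in U but not in A
Checking each element of U:
1 (not in A, include), 2 (not in A, include), 3 (in A, exclude), 4 (in A, exclude), 5 (in A, exclude), 6 (in A, exclude), 7 (in A, exclude), 8 (not in A, include), 9 (not in A, include), 10 (in A, exclude), 11 (not in A, include), 12 (not in A, include), 13 (in A, exclude)
A' = {1, 2, 8, 9, 11, 12}

{1, 2, 8, 9, 11, 12}


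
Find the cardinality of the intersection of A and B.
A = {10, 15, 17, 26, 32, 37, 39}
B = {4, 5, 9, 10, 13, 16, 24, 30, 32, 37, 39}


Set A = {10, 15, 17, 26, 32, 37, 39}
Set B = {4, 5, 9, 10, 13, 16, 24, 30, 32, 37, 39}
A ∩ B = {10, 32, 37, 39}
|A ∩ B| = 4

4


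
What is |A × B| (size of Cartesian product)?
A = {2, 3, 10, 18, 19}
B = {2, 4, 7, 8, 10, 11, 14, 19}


Set A = {2, 3, 10, 18, 19} has 5 elements.
Set B = {2, 4, 7, 8, 10, 11, 14, 19} has 8 elements.
|A × B| = |A| × |B| = 5 × 8 = 40

40


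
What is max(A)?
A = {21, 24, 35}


Set A = {21, 24, 35}
Elements in ascending order: 21, 24, 35
The largest element is 35.

35


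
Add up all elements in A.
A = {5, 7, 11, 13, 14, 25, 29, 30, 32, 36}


Set A = {5, 7, 11, 13, 14, 25, 29, 30, 32, 36}
Sum = 5 + 7 + 11 + 13 + 14 + 25 + 29 + 30 + 32 + 36 = 202

202


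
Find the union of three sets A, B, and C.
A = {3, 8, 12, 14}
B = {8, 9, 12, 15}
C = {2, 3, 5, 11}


Set A = {3, 8, 12, 14}
Set B = {8, 9, 12, 15}
Set C = {2, 3, 5, 11}
First, A ∪ B = {3, 8, 9, 12, 14, 15}
Then, (A ∪ B) ∪ C = {2, 3, 5, 8, 9, 11, 12, 14, 15}

{2, 3, 5, 8, 9, 11, 12, 14, 15}


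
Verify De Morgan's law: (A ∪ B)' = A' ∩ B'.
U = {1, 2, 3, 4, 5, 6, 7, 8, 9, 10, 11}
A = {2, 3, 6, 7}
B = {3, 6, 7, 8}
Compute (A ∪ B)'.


U = {1, 2, 3, 4, 5, 6, 7, 8, 9, 10, 11}
A = {2, 3, 6, 7}, B = {3, 6, 7, 8}
A ∪ B = {2, 3, 6, 7, 8}
(A ∪ B)' = U \ (A ∪ B) = {1, 4, 5, 9, 10, 11}
Verification via A' ∩ B': A' = {1, 4, 5, 8, 9, 10, 11}, B' = {1, 2, 4, 5, 9, 10, 11}
A' ∩ B' = {1, 4, 5, 9, 10, 11} ✓

{1, 4, 5, 9, 10, 11}


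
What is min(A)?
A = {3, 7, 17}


Set A = {3, 7, 17}
Elements in ascending order: 3, 7, 17
The smallest element is 3.

3


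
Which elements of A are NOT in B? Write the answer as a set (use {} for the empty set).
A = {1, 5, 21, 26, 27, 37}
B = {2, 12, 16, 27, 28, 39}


Set A = {1, 5, 21, 26, 27, 37}
Set B = {2, 12, 16, 27, 28, 39}
Check each element of A against B:
1 ∉ B (include), 5 ∉ B (include), 21 ∉ B (include), 26 ∉ B (include), 27 ∈ B, 37 ∉ B (include)
Elements of A not in B: {1, 5, 21, 26, 37}

{1, 5, 21, 26, 37}


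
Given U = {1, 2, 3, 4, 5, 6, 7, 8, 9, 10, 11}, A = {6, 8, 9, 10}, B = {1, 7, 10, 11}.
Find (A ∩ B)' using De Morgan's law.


U = {1, 2, 3, 4, 5, 6, 7, 8, 9, 10, 11}
A = {6, 8, 9, 10}, B = {1, 7, 10, 11}
A ∩ B = {10}
(A ∩ B)' = U \ (A ∩ B) = {1, 2, 3, 4, 5, 6, 7, 8, 9, 11}
Verification via A' ∪ B': A' = {1, 2, 3, 4, 5, 7, 11}, B' = {2, 3, 4, 5, 6, 8, 9}
A' ∪ B' = {1, 2, 3, 4, 5, 6, 7, 8, 9, 11} ✓

{1, 2, 3, 4, 5, 6, 7, 8, 9, 11}


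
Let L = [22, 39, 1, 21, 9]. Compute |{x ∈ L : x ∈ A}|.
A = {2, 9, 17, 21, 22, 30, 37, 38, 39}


Set A = {2, 9, 17, 21, 22, 30, 37, 38, 39}
Candidates: [22, 39, 1, 21, 9]
Check each candidate:
22 ∈ A, 39 ∈ A, 1 ∉ A, 21 ∈ A, 9 ∈ A
Count of candidates in A: 4

4


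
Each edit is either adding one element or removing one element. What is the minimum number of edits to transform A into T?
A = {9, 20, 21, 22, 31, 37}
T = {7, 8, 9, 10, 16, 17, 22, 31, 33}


Set A = {9, 20, 21, 22, 31, 37}
Set T = {7, 8, 9, 10, 16, 17, 22, 31, 33}
Elements to remove from A (in A, not in T): {20, 21, 37} → 3 removals
Elements to add to A (in T, not in A): {7, 8, 10, 16, 17, 33} → 6 additions
Total edits = 3 + 6 = 9

9


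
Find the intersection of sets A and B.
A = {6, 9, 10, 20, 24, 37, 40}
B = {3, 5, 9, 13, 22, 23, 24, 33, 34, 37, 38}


Set A = {6, 9, 10, 20, 24, 37, 40}
Set B = {3, 5, 9, 13, 22, 23, 24, 33, 34, 37, 38}
A ∩ B includes only elements in both sets.
Check each element of A against B:
6 ✗, 9 ✓, 10 ✗, 20 ✗, 24 ✓, 37 ✓, 40 ✗
A ∩ B = {9, 24, 37}

{9, 24, 37}


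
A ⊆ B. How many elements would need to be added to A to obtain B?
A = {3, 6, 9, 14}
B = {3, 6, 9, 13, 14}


Set A = {3, 6, 9, 14}, |A| = 4
Set B = {3, 6, 9, 13, 14}, |B| = 5
Since A ⊆ B: B \ A = {13}
|B| - |A| = 5 - 4 = 1

1


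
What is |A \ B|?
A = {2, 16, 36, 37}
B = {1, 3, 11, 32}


Set A = {2, 16, 36, 37}
Set B = {1, 3, 11, 32}
A \ B = {2, 16, 36, 37}
|A \ B| = 4

4


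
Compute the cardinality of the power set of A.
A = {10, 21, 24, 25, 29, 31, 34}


Set A = {10, 21, 24, 25, 29, 31, 34}
|A| = 7
The power set P(A) contains all subsets of A.
|P(A)| = 2^|A| = 2^7 = 128

128


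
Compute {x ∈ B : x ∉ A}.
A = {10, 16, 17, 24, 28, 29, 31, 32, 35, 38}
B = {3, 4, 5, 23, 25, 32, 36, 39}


Set A = {10, 16, 17, 24, 28, 29, 31, 32, 35, 38}
Set B = {3, 4, 5, 23, 25, 32, 36, 39}
Check each element of B against A:
3 ∉ A (include), 4 ∉ A (include), 5 ∉ A (include), 23 ∉ A (include), 25 ∉ A (include), 32 ∈ A, 36 ∉ A (include), 39 ∉ A (include)
Elements of B not in A: {3, 4, 5, 23, 25, 36, 39}

{3, 4, 5, 23, 25, 36, 39}


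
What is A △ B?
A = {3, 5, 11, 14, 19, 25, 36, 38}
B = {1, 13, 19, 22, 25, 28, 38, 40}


Set A = {3, 5, 11, 14, 19, 25, 36, 38}
Set B = {1, 13, 19, 22, 25, 28, 38, 40}
A △ B = (A \ B) ∪ (B \ A)
Elements in A but not B: {3, 5, 11, 14, 36}
Elements in B but not A: {1, 13, 22, 28, 40}
A △ B = {1, 3, 5, 11, 13, 14, 22, 28, 36, 40}

{1, 3, 5, 11, 13, 14, 22, 28, 36, 40}


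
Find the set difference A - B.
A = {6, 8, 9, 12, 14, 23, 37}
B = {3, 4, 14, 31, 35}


Set A = {6, 8, 9, 12, 14, 23, 37}
Set B = {3, 4, 14, 31, 35}
A \ B includes elements in A that are not in B.
Check each element of A:
6 (not in B, keep), 8 (not in B, keep), 9 (not in B, keep), 12 (not in B, keep), 14 (in B, remove), 23 (not in B, keep), 37 (not in B, keep)
A \ B = {6, 8, 9, 12, 23, 37}

{6, 8, 9, 12, 23, 37}


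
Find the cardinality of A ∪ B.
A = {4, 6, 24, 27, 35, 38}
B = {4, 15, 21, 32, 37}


Set A = {4, 6, 24, 27, 35, 38}, |A| = 6
Set B = {4, 15, 21, 32, 37}, |B| = 5
A ∩ B = {4}, |A ∩ B| = 1
|A ∪ B| = |A| + |B| - |A ∩ B| = 6 + 5 - 1 = 10

10
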